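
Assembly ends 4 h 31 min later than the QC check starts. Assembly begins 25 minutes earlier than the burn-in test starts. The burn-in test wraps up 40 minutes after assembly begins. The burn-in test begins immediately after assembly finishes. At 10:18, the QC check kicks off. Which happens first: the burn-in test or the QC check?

Assembly ends at 10:18 + 271 min = 14:49.
So the burn-in test starts at 14:49.
The burn-in test starts at 14:49 and the QC check starts at 10:18, so the QC check is first.

the QC check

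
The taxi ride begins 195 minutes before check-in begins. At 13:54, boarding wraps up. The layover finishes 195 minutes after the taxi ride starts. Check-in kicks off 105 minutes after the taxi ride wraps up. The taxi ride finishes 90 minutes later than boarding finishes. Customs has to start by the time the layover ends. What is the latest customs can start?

The taxi ride ends at 13:54 + 90 min = 15:24.
Check-in starts at 15:24 + 105 min = 17:09.
The taxi ride starts at 17:09 − 195 min = 13:54.
The layover ends at 13:54 + 195 min = 17:09.
Customs is bounded by the layover, so the latest it can start is 17:09.

17:09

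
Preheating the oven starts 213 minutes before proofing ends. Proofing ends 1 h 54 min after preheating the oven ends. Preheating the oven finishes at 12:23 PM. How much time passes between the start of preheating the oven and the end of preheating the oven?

Proofing ends at 12:23 PM + 114 min = 2:17 PM.
Preheating the oven starts at 2:17 PM − 213 min = 10:44 AM.
From 10:44 AM to 12:23 PM is 1 hour 39 minutes.

1 hour 39 minutes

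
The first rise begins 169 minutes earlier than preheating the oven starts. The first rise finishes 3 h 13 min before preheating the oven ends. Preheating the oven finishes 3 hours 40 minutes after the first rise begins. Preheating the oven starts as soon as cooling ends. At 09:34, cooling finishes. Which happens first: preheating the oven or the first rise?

the first rise

Preheating the oven starts at 09:34.
The first rise starts at 09:34 − 169 min = 06:45.
Preheating the oven starts at 09:34 and the first rise starts at 06:45, so the first rise is first.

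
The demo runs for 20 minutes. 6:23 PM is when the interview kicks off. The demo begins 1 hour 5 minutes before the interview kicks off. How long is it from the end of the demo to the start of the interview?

The demo starts at 6:23 PM − 65 min = 5:18 PM.
The demo ends at 5:18 PM + 20 min = 5:38 PM.
From 5:38 PM to 6:23 PM is 45 minutes.

45 minutes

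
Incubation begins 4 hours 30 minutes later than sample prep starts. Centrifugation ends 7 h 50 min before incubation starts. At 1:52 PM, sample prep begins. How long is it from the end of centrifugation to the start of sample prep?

3 h 20 min

Incubation starts at 1:52 PM + 270 min = 6:22 PM.
Centrifugation ends at 6:22 PM − 470 min = 10:32 AM.
From 10:32 AM to 1:52 PM is 3 h 20 min.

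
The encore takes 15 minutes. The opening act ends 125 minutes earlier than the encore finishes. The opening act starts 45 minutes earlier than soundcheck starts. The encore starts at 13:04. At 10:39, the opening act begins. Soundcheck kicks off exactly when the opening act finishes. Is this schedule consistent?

No

The encore ends at 13:04 + 15 min = 13:19.
The opening act ends at 13:19 − 125 min = 11:14.
So soundcheck starts at 11:14.
The opening act starts at 11:14 − 45 min = 10:29.
But the opening act is also said to start at 10:39 — a 10-minute conflict.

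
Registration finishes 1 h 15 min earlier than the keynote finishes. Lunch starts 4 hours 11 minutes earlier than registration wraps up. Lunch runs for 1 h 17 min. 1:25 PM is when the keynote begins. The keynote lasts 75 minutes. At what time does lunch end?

The keynote ends at 1:25 PM + 75 min = 2:40 PM.
Registration ends at 2:40 PM − 75 min = 1:25 PM.
Lunch starts at 1:25 PM − 251 min = 9:14 AM.
Lunch ends at 9:14 AM + 77 min = 10:31 AM.

10:31 AM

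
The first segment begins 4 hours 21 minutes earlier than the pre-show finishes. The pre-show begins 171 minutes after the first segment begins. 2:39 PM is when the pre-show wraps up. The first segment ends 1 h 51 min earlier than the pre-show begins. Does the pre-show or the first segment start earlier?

the first segment

The first segment starts at 2:39 PM − 261 min = 10:18 AM.
The pre-show starts at 10:18 AM + 171 min = 1:09 PM.
The pre-show starts at 1:09 PM and the first segment starts at 10:18 AM, so the first segment is first.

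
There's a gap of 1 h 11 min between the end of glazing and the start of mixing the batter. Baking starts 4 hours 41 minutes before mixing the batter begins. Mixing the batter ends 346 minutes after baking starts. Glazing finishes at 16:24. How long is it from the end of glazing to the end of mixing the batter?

Mixing the batter starts at 16:24 + 71 min = 17:35.
Baking starts at 17:35 − 281 min = 12:54.
Mixing the batter ends at 12:54 + 346 min = 18:40.
From 16:24 to 18:40 is 2 h 16 min.

2 h 16 min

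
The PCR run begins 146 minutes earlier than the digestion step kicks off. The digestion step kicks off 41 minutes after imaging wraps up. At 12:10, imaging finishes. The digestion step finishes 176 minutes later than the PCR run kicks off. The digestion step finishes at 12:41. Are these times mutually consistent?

No

The digestion step starts at 12:10 + 41 min = 12:51.
The PCR run starts at 12:51 − 146 min = 10:25.
The digestion step ends at 10:25 + 176 min = 13:21.
But the digestion step is also said to end at 12:41 — a 40-minute conflict.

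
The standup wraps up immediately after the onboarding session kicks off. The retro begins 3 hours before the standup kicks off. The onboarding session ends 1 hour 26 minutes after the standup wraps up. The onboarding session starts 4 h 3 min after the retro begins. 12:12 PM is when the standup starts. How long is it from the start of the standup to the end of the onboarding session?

The retro starts at 12:12 PM − 180 min = 9:12 AM.
The onboarding session starts at 9:12 AM + 243 min = 1:15 PM.
So the standup ends at 1:15 PM.
The onboarding session ends at 1:15 PM + 86 min = 2:41 PM.
From 12:12 PM to 2:41 PM is 149 minutes.

149 minutes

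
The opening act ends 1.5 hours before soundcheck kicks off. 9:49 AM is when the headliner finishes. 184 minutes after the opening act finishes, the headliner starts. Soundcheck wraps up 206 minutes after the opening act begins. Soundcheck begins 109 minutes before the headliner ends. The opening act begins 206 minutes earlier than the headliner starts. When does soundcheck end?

9:34 AM

Soundcheck starts at 9:49 AM − 109 min = 8:00 AM.
The opening act ends at 8:00 AM − 90 min = 6:30 AM.
The headliner starts at 6:30 AM + 184 min = 9:34 AM.
The opening act starts at 9:34 AM − 206 min = 6:08 AM.
Soundcheck ends at 6:08 AM + 206 min = 9:34 AM.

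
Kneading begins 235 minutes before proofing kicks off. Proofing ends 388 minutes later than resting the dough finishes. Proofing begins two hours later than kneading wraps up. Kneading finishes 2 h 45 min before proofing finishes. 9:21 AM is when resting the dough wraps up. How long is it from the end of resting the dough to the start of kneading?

Proofing ends at 9:21 AM + 388 min = 3:49 PM.
Kneading ends at 3:49 PM − 165 min = 1:04 PM.
Proofing starts at 1:04 PM + 120 min = 3:04 PM.
Kneading starts at 3:04 PM − 235 min = 11:09 AM.
From 9:21 AM to 11:09 AM is 1 h 48 min.

1 h 48 min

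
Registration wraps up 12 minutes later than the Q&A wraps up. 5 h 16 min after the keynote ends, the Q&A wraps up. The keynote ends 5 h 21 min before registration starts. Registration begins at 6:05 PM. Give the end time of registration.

The keynote ends at 6:05 PM − 321 min = 12:44 PM.
The Q&A ends at 12:44 PM + 316 min = 6:00 PM.
Registration ends at 6:00 PM + 12 min = 6:12 PM.

6:12 PM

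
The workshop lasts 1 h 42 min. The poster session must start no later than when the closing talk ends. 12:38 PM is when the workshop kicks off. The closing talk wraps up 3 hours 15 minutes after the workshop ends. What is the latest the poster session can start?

The workshop ends at 12:38 PM + 102 min = 2:20 PM.
The closing talk ends at 2:20 PM + 195 min = 5:35 PM.
The poster session is bounded by the closing talk, so the latest it can start is 5:35 PM.

5:35 PM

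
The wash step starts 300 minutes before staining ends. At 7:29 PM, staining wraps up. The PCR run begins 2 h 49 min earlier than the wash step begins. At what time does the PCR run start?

The wash step starts at 7:29 PM − 300 min = 2:29 PM.
The PCR run starts at 2:29 PM − 169 min = 11:40 AM.

11:40 AM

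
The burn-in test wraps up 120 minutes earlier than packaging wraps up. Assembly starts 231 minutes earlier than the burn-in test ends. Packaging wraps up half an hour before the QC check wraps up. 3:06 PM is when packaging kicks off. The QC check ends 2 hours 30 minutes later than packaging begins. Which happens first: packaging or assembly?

The QC check ends at 3:06 PM + 150 min = 5:36 PM.
Packaging ends at 5:36 PM − 30 min = 5:06 PM.
The burn-in test ends at 5:06 PM − 120 min = 3:06 PM.
Assembly starts at 3:06 PM − 231 min = 11:15 AM.
Packaging starts at 3:06 PM and assembly starts at 11:15 AM, so assembly is first.

assembly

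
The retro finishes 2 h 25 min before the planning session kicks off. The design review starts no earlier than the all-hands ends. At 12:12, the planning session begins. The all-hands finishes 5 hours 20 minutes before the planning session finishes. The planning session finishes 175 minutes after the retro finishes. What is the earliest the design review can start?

The retro ends at 12:12 − 145 min = 09:47.
The planning session ends at 09:47 + 175 min = 12:42.
The all-hands ends at 12:42 − 320 min = 07:22.
The design review is bounded by the all-hands, so the earliest it can start is 07:22.

07:22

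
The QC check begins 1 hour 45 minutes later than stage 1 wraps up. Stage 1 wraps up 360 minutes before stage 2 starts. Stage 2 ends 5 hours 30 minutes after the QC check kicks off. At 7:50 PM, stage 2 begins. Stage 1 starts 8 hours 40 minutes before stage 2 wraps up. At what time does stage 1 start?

Stage 1 ends at 7:50 PM − 360 min = 1:50 PM.
The QC check starts at 1:50 PM + 105 min = 3:35 PM.
Stage 2 ends at 3:35 PM + 330 min = 9:05 PM.
Stage 1 starts at 9:05 PM − 520 min = 12:25 PM.

12:25 PM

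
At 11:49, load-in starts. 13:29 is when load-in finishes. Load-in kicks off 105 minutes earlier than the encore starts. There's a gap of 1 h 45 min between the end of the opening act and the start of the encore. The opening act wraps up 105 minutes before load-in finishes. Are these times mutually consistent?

No

The opening act ends at 13:29 − 105 min = 11:44.
The encore starts at 11:44 + 105 min = 13:29.
Load-in starts at 13:29 − 105 min = 11:44.
But load-in is also said to start at 11:49 — a 5-minute conflict.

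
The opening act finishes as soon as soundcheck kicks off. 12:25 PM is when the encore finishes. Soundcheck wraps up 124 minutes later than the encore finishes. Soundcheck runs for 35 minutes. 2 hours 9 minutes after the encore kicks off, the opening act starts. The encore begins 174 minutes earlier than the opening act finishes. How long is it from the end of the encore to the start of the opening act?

44 minutes

Soundcheck ends at 12:25 PM + 124 min = 2:29 PM.
Soundcheck starts at 2:29 PM − 35 min = 1:54 PM.
So the opening act ends at 1:54 PM.
The encore starts at 1:54 PM − 174 min = 11:00 AM.
The opening act starts at 11:00 AM + 129 min = 1:09 PM.
From 12:25 PM to 1:09 PM is 44 minutes.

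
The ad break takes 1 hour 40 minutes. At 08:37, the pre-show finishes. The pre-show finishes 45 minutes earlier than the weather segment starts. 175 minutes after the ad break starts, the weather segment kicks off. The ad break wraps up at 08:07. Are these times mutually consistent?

The ad break starts at 08:07 − 100 min = 06:27.
The weather segment starts at 06:27 + 175 min = 09:22.
The pre-show ends at 09:22 − 45 min = 08:37.
That matches the stated 08:37, so the schedule is consistent.

Yes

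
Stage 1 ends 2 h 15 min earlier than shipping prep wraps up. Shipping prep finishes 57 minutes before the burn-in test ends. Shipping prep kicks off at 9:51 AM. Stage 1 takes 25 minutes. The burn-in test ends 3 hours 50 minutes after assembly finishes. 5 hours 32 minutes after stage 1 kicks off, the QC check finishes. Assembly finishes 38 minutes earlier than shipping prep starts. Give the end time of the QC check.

Assembly ends at 9:51 AM − 38 min = 9:13 AM.
The burn-in test ends at 9:13 AM + 230 min = 1:03 PM.
Shipping prep ends at 1:03 PM − 57 min = 12:06 PM.
Stage 1 ends at 12:06 PM − 135 min = 9:51 AM.
Stage 1 starts at 9:51 AM − 25 min = 9:26 AM.
The QC check ends at 9:26 AM + 332 min = 2:58 PM.

2:58 PM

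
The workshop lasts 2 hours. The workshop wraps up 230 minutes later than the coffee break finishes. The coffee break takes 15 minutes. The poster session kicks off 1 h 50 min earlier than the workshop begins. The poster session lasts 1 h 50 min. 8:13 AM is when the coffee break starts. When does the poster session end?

The coffee break ends at 8:13 AM + 15 min = 8:28 AM.
The workshop ends at 8:28 AM + 230 min = 12:18 PM.
The workshop starts at 12:18 PM − 120 min = 10:18 AM.
The poster session starts at 10:18 AM − 110 min = 8:28 AM.
The poster session ends at 8:28 AM + 110 min = 10:18 AM.

10:18 AM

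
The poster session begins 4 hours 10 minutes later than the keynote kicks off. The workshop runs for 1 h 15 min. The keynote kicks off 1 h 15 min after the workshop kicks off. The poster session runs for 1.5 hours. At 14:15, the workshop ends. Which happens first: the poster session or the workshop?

the workshop

The workshop starts at 14:15 − 75 min = 13:00.
The keynote starts at 13:00 + 75 min = 14:15.
The poster session starts at 14:15 + 250 min = 18:25.
The poster session starts at 18:25 and the workshop starts at 13:00, so the workshop is first.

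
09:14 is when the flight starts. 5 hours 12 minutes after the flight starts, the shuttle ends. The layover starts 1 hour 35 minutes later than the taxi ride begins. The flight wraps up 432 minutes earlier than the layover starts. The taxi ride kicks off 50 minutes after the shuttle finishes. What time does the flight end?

The shuttle ends at 09:14 + 312 min = 14:26.
The taxi ride starts at 14:26 + 50 min = 15:16.
The layover starts at 15:16 + 95 min = 16:51.
The flight ends at 16:51 − 432 min = 09:39.

09:39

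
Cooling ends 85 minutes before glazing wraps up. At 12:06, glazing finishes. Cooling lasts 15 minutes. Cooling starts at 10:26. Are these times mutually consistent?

Yes

Cooling ends at 12:06 − 85 min = 10:41.
Cooling starts at 10:41 − 15 min = 10:26.
That matches the stated 10:26, so the schedule is consistent.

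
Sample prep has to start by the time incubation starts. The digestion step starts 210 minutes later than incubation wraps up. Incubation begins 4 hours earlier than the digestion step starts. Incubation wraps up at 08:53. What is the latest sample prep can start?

The digestion step starts at 08:53 + 210 min = 12:23.
Incubation starts at 12:23 − 240 min = 08:23.
Sample prep is bounded by incubation, so the latest it can start is 08:23.

08:23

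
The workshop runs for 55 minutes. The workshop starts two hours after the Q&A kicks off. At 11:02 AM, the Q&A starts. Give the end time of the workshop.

The workshop starts at 11:02 AM + 120 min = 1:02 PM.
The workshop ends at 1:02 PM + 55 min = 1:57 PM.

1:57 PM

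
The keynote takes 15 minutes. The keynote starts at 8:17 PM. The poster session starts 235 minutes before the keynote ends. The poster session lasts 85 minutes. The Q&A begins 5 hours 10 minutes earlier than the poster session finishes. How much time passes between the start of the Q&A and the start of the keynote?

7 h 25 min

The keynote ends at 8:17 PM + 15 min = 8:32 PM.
The poster session starts at 8:32 PM − 235 min = 4:37 PM.
The poster session ends at 4:37 PM + 85 min = 6:02 PM.
The Q&A starts at 6:02 PM − 310 min = 12:52 PM.
From 12:52 PM to 8:17 PM is 7 h 25 min.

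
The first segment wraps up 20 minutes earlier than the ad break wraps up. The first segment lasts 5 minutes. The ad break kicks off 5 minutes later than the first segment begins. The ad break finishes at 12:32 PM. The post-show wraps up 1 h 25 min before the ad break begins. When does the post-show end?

The first segment ends at 12:32 PM − 20 min = 12:12 PM.
The first segment starts at 12:12 PM − 5 min = 12:07 PM.
The ad break starts at 12:07 PM + 5 min = 12:12 PM.
The post-show ends at 12:12 PM − 85 min = 10:47 AM.

10:47 AM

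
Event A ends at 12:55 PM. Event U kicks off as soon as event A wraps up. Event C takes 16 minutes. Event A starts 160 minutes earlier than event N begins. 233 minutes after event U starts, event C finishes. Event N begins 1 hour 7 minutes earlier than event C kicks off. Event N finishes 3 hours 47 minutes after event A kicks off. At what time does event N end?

4:32 PM

Event U starts at 12:55 PM.
Event C ends at 12:55 PM + 233 min = 4:48 PM.
Event C starts at 4:48 PM − 16 min = 4:32 PM.
Event N starts at 4:32 PM − 67 min = 3:25 PM.
Event A starts at 3:25 PM − 160 min = 12:45 PM.
Event N ends at 12:45 PM + 227 min = 4:32 PM.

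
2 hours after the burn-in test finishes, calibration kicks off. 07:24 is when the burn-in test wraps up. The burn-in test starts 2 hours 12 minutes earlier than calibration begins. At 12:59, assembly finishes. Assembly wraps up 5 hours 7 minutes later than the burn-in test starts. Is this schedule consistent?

Calibration starts at 07:24 + 120 min = 09:24.
The burn-in test starts at 09:24 − 132 min = 07:12.
Assembly ends at 07:12 + 307 min = 12:19.
But assembly is also said to end at 12:59 — a 40-minute conflict.

No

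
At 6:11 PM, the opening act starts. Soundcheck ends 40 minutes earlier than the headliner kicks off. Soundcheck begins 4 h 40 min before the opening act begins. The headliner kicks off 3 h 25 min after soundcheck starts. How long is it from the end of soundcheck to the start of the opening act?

Soundcheck starts at 6:11 PM − 280 min = 1:31 PM.
The headliner starts at 1:31 PM + 205 min = 4:56 PM.
Soundcheck ends at 4:56 PM − 40 min = 4:16 PM.
From 4:16 PM to 6:11 PM is 1 h 55 min.

1 h 55 min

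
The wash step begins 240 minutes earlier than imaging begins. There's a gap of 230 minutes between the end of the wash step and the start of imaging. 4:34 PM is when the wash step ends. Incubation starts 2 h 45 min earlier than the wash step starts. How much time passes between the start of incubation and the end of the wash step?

Imaging starts at 4:34 PM + 230 min = 8:24 PM.
The wash step starts at 8:24 PM − 240 min = 4:24 PM.
Incubation starts at 4:24 PM − 165 min = 1:39 PM.
From 1:39 PM to 4:34 PM is 2 hours 55 minutes.

2 hours 55 minutes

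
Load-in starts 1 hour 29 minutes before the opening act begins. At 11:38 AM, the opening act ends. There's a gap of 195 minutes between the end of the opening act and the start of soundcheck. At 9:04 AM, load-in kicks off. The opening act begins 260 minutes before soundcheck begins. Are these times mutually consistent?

Soundcheck starts at 11:38 AM + 195 min = 2:53 PM.
The opening act starts at 2:53 PM − 260 min = 10:33 AM.
Load-in starts at 10:33 AM − 89 min = 9:04 AM.
That matches the stated 9:04 AM, so the schedule is consistent.

Yes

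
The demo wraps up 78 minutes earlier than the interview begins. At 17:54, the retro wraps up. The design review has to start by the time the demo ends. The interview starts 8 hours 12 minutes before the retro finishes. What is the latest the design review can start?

The interview starts at 17:54 − 492 min = 09:42.
The demo ends at 09:42 − 78 min = 08:24.
The design review is bounded by the demo, so the latest it can start is 08:24.

08:24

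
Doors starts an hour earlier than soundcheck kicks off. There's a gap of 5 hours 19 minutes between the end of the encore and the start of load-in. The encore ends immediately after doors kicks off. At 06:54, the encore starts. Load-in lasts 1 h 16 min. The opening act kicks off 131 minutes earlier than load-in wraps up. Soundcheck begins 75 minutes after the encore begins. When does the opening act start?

Soundcheck starts at 06:54 + 75 min = 08:09.
Doors starts at 08:09 − 60 min = 07:09.
So the encore ends at 07:09.
Load-in starts at 07:09 + 319 min = 12:28.
Load-in ends at 12:28 + 76 min = 13:44.
The opening act starts at 13:44 − 131 min = 11:33.

11:33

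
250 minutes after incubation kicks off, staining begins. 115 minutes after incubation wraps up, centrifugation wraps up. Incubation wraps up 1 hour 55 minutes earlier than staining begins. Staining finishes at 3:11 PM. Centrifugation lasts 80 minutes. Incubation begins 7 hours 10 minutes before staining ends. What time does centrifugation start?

10:51 AM

Incubation starts at 3:11 PM − 430 min = 8:01 AM.
Staining starts at 8:01 AM + 250 min = 12:11 PM.
Incubation ends at 12:11 PM − 115 min = 10:16 AM.
Centrifugation ends at 10:16 AM + 115 min = 12:11 PM.
Centrifugation starts at 12:11 PM − 80 min = 10:51 AM.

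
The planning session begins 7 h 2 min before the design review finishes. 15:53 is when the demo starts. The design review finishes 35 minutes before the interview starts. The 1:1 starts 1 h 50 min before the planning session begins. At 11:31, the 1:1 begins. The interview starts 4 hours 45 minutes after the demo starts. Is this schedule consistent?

No

The interview starts at 15:53 + 285 min = 20:38.
The design review ends at 20:38 − 35 min = 20:03.
The planning session starts at 20:03 − 422 min = 13:01.
The 1:1 starts at 13:01 − 110 min = 11:11.
But the 1:1 is also said to start at 11:31 — a 20-minute conflict.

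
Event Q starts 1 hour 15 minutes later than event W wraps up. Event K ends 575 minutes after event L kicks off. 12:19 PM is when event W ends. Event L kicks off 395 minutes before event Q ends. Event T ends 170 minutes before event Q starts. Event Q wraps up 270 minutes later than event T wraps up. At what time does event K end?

6:14 PM

Event Q starts at 12:19 PM + 75 min = 1:34 PM.
Event T ends at 1:34 PM − 170 min = 10:44 AM.
Event Q ends at 10:44 AM + 270 min = 3:14 PM.
Event L starts at 3:14 PM − 395 min = 8:39 AM.
Event K ends at 8:39 AM + 575 min = 6:14 PM.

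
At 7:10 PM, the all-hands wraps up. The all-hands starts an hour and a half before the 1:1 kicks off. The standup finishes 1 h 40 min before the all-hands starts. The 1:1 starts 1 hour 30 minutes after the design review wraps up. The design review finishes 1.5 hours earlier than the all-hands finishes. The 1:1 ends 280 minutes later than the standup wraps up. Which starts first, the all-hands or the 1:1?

The design review ends at 7:10 PM − 90 min = 5:40 PM.
The 1:1 starts at 5:40 PM + 90 min = 7:10 PM.
The all-hands starts at 7:10 PM − 90 min = 5:40 PM.
The all-hands starts at 5:40 PM and the 1:1 starts at 7:10 PM, so the all-hands is first.

the all-hands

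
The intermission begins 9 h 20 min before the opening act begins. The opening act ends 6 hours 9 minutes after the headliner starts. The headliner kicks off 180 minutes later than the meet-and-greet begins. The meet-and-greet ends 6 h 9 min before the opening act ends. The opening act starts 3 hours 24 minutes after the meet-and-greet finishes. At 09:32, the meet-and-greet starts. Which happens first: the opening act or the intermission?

The headliner starts at 09:32 + 180 min = 12:32.
The opening act ends at 12:32 + 369 min = 18:41.
The meet-and-greet ends at 18:41 − 369 min = 12:32.
The opening act starts at 12:32 + 204 min = 15:56.
The intermission starts at 15:56 − 560 min = 06:36.
The opening act starts at 15:56 and the intermission starts at 06:36, so the intermission is first.

the intermission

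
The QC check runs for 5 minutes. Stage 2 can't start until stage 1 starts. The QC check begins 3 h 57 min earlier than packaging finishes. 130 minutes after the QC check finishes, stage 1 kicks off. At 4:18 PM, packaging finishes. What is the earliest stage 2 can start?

2:36 PM

The QC check starts at 4:18 PM − 237 min = 12:21 PM.
The QC check ends at 12:21 PM + 5 min = 12:26 PM.
Stage 1 starts at 12:26 PM + 130 min = 2:36 PM.
Stage 2 is bounded by stage 1, so the earliest it can start is 2:36 PM.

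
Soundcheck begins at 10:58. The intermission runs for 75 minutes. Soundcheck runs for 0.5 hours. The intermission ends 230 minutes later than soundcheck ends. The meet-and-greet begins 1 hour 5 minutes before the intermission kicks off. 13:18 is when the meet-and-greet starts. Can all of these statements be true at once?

No

Soundcheck ends at 10:58 + 30 min = 11:28.
The intermission ends at 11:28 + 230 min = 15:18.
The intermission starts at 15:18 − 75 min = 14:03.
The meet-and-greet starts at 14:03 − 65 min = 12:58.
But the meet-and-greet is also said to start at 13:18 — a 20-minute conflict.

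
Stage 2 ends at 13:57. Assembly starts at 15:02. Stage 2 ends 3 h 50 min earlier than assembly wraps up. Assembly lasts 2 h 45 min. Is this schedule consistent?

Assembly ends at 15:02 + 165 min = 17:47.
Stage 2 ends at 17:47 − 230 min = 13:57.
That matches the stated 13:57, so the schedule is consistent.

Yes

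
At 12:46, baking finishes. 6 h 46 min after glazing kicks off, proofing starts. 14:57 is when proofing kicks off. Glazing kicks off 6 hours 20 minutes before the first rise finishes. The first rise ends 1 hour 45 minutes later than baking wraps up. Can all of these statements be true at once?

The first rise ends at 12:46 + 105 min = 14:31.
Glazing starts at 14:31 − 380 min = 08:11.
Proofing starts at 08:11 + 406 min = 14:57.
That matches the stated 14:57, so the schedule is consistent.

Yes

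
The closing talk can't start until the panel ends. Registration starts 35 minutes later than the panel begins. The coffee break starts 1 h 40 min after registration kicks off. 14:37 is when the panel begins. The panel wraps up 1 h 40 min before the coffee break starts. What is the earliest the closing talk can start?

Registration starts at 14:37 + 35 min = 15:12.
The coffee break starts at 15:12 + 100 min = 16:52.
The panel ends at 16:52 − 100 min = 15:12.
The closing talk is bounded by the panel, so the earliest it can start is 15:12.

15:12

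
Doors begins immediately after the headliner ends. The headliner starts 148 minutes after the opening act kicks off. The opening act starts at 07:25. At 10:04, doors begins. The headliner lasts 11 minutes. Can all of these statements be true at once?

Yes

The headliner starts at 07:25 + 148 min = 09:53.
The headliner ends at 09:53 + 11 min = 10:04.
So doors starts at 10:04.
That matches the stated 10:04, so the schedule is consistent.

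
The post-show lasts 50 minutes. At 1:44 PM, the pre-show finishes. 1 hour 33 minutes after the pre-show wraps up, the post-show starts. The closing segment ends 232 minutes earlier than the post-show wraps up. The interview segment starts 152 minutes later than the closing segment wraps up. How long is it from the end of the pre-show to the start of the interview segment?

The post-show starts at 1:44 PM + 93 min = 3:17 PM.
The post-show ends at 3:17 PM + 50 min = 4:07 PM.
The closing segment ends at 4:07 PM − 232 min = 12:15 PM.
The interview segment starts at 12:15 PM + 152 min = 2:47 PM.
From 1:44 PM to 2:47 PM is 63 minutes.

63 minutes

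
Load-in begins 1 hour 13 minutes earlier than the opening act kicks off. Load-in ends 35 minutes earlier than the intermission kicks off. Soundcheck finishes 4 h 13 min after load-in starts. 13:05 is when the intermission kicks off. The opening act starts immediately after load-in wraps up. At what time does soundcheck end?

15:30

Load-in ends at 13:05 − 35 min = 12:30.
So the opening act starts at 12:30.
Load-in starts at 12:30 − 73 min = 11:17.
Soundcheck ends at 11:17 + 253 min = 15:30.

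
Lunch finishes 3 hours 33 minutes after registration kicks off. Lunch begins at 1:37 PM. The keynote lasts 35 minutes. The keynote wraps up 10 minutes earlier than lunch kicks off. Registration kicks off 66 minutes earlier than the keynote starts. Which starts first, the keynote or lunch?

The keynote ends at 1:37 PM − 10 min = 1:27 PM.
The keynote starts at 1:27 PM − 35 min = 12:52 PM.
The keynote starts at 12:52 PM and lunch starts at 1:37 PM, so the keynote is first.

the keynote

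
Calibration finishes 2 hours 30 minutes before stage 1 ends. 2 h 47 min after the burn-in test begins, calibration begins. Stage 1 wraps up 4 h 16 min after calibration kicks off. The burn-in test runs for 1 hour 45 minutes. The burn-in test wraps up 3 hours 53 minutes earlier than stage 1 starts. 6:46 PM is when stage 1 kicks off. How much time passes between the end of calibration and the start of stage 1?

65 minutes

The burn-in test ends at 6:46 PM − 233 min = 2:53 PM.
The burn-in test starts at 2:53 PM − 105 min = 1:08 PM.
Calibration starts at 1:08 PM + 167 min = 3:55 PM.
Stage 1 ends at 3:55 PM + 256 min = 8:11 PM.
Calibration ends at 8:11 PM − 150 min = 5:41 PM.
From 5:41 PM to 6:46 PM is 65 minutes.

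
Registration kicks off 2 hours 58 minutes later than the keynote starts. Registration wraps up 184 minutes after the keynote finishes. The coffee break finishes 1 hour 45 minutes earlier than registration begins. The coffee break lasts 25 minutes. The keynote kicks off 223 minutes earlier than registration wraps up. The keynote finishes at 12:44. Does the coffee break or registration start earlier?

the coffee break

Registration ends at 12:44 + 184 min = 15:48.
The keynote starts at 15:48 − 223 min = 12:05.
Registration starts at 12:05 + 178 min = 15:03.
The coffee break ends at 15:03 − 105 min = 13:18.
The coffee break starts at 13:18 − 25 min = 12:53.
The coffee break starts at 12:53 and registration starts at 15:03, so the coffee break is first.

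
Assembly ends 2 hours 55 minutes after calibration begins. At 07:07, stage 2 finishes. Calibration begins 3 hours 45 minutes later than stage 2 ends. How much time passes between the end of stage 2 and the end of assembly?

Calibration starts at 07:07 + 225 min = 10:52.
Assembly ends at 10:52 + 175 min = 13:47.
From 07:07 to 13:47 is 400 minutes.

400 minutes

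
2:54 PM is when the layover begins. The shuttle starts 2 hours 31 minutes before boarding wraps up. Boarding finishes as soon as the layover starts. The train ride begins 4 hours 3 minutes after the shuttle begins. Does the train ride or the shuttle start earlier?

the shuttle

Boarding ends at 2:54 PM.
The shuttle starts at 2:54 PM − 151 min = 12:23 PM.
The train ride starts at 12:23 PM + 243 min = 4:26 PM.
The train ride starts at 4:26 PM and the shuttle starts at 12:23 PM, so the shuttle is first.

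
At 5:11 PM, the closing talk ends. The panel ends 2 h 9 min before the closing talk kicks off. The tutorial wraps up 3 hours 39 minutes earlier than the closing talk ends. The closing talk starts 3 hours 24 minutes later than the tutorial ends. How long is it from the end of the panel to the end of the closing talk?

144 minutes

The tutorial ends at 5:11 PM − 219 min = 1:32 PM.
The closing talk starts at 1:32 PM + 204 min = 4:56 PM.
The panel ends at 4:56 PM − 129 min = 2:47 PM.
From 2:47 PM to 5:11 PM is 144 minutes.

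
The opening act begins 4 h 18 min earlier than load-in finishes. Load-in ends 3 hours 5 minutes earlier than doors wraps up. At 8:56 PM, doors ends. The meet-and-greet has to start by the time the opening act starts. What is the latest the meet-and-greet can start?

1:33 PM

Load-in ends at 8:56 PM − 185 min = 5:51 PM.
The opening act starts at 5:51 PM − 258 min = 1:33 PM.
The meet-and-greet is bounded by the opening act, so the latest it can start is 1:33 PM.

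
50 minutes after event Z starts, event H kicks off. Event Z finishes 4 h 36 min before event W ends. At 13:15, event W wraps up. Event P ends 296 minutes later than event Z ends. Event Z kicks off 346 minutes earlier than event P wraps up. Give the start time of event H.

Event Z ends at 13:15 − 276 min = 08:39.
Event P ends at 08:39 + 296 min = 13:35.
Event Z starts at 13:35 − 346 min = 07:49.
Event H starts at 07:49 + 50 min = 08:39.

08:39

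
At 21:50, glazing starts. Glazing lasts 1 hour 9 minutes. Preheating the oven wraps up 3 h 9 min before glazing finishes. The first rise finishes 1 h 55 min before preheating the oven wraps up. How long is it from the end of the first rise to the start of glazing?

Glazing ends at 21:50 + 69 min = 22:59.
Preheating the oven ends at 22:59 − 189 min = 19:50.
The first rise ends at 19:50 − 115 min = 17:55.
From 17:55 to 21:50 is 3 h 55 min.

3 h 55 min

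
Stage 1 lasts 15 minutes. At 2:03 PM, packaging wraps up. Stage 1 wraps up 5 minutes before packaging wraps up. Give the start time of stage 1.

1:43 PM

Stage 1 ends at 2:03 PM − 5 min = 1:58 PM.
Stage 1 starts at 1:58 PM − 15 min = 1:43 PM.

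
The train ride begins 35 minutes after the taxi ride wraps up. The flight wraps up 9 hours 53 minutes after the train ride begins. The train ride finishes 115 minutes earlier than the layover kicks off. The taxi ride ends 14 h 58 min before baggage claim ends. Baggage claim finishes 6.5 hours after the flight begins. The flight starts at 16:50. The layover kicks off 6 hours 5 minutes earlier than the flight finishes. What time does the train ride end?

Baggage claim ends at 16:50 + 390 min = 23:20.
The taxi ride ends at 23:20 − 898 min = 08:22.
The train ride starts at 08:22 + 35 min = 08:57.
The flight ends at 08:57 + 593 min = 18:50.
The layover starts at 18:50 − 365 min = 12:45.
The train ride ends at 12:45 − 115 min = 10:50.

10:50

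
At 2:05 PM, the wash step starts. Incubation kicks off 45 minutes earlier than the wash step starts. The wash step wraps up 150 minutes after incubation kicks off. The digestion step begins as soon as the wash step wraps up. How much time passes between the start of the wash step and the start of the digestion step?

Incubation starts at 2:05 PM − 45 min = 1:20 PM.
The wash step ends at 1:20 PM + 150 min = 3:50 PM.
So the digestion step starts at 3:50 PM.
From 2:05 PM to 3:50 PM is 1 hour 45 minutes.

1 hour 45 minutes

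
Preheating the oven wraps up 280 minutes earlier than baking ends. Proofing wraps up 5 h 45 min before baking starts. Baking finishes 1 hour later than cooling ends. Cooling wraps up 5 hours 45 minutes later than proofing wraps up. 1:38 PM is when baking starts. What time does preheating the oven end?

9:58 AM

Proofing ends at 1:38 PM − 345 min = 7:53 AM.
Cooling ends at 7:53 AM + 345 min = 1:38 PM.
Baking ends at 1:38 PM + 60 min = 2:38 PM.
Preheating the oven ends at 2:38 PM − 280 min = 9:58 AM.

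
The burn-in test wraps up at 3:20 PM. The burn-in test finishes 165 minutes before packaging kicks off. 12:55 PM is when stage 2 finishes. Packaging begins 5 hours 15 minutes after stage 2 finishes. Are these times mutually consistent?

Packaging starts at 12:55 PM + 315 min = 6:10 PM.
The burn-in test ends at 6:10 PM − 165 min = 3:25 PM.
But the burn-in test is also said to end at 3:20 PM — a 5-minute conflict.

No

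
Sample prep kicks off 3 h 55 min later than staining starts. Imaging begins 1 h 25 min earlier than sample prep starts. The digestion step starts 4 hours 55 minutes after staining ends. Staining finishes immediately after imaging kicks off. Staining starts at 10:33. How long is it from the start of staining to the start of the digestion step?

Sample prep starts at 10:33 + 235 min = 14:28.
Imaging starts at 14:28 − 85 min = 13:03.
So staining ends at 13:03.
The digestion step starts at 13:03 + 295 min = 17:58.
From 10:33 to 17:58 is 7 hours 25 minutes.

7 hours 25 minutes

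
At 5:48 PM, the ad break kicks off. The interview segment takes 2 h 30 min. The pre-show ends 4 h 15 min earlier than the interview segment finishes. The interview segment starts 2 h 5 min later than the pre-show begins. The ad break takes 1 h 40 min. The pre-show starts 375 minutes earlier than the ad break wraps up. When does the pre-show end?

The ad break ends at 5:48 PM + 100 min = 7:28 PM.
The pre-show starts at 7:28 PM − 375 min = 1:13 PM.
The interview segment starts at 1:13 PM + 125 min = 3:18 PM.
The interview segment ends at 3:18 PM + 150 min = 5:48 PM.
The pre-show ends at 5:48 PM − 255 min = 1:33 PM.

1:33 PM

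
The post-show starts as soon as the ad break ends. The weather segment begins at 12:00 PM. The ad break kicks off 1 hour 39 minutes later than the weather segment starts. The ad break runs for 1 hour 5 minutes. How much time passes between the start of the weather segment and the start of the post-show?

164 minutes

The ad break starts at 12:00 PM + 99 min = 1:39 PM.
The ad break ends at 1:39 PM + 65 min = 2:44 PM.
So the post-show starts at 2:44 PM.
From 12:00 PM to 2:44 PM is 164 minutes.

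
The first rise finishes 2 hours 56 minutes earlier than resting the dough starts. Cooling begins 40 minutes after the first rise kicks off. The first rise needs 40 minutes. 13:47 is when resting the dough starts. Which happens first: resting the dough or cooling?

The first rise ends at 13:47 − 176 min = 10:51.
The first rise starts at 10:51 − 40 min = 10:11.
Cooling starts at 10:11 + 40 min = 10:51.
Resting the dough starts at 13:47 and cooling starts at 10:51, so cooling is first.

cooling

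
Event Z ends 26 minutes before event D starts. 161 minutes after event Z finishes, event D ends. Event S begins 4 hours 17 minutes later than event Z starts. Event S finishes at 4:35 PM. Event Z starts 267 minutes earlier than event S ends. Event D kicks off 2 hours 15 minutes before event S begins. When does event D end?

4:25 PM

Event Z starts at 4:35 PM − 267 min = 12:08 PM.
Event S starts at 12:08 PM + 257 min = 4:25 PM.
Event D starts at 4:25 PM − 135 min = 2:10 PM.
Event Z ends at 2:10 PM − 26 min = 1:44 PM.
Event D ends at 1:44 PM + 161 min = 4:25 PM.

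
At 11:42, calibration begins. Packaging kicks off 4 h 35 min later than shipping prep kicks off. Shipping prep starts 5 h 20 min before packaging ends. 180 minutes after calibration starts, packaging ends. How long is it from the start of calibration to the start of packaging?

135 minutes

Packaging ends at 11:42 + 180 min = 14:42.
Shipping prep starts at 14:42 − 320 min = 09:22.
Packaging starts at 09:22 + 275 min = 13:57.
From 11:42 to 13:57 is 135 minutes.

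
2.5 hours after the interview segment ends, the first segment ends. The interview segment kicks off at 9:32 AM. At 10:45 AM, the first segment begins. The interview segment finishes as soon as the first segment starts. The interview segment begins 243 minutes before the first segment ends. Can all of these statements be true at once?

The interview segment ends at 10:45 AM.
The first segment ends at 10:45 AM + 150 min = 1:15 PM.
The interview segment starts at 1:15 PM − 243 min = 9:12 AM.
But the interview segment is also said to start at 9:32 AM — a 20-minute conflict.

No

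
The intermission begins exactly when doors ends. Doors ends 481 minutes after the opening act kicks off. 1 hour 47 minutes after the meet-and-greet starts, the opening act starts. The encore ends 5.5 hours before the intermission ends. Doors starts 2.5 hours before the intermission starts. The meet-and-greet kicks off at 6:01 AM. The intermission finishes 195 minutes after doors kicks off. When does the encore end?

The opening act starts at 6:01 AM + 107 min = 7:48 AM.
Doors ends at 7:48 AM + 481 min = 3:49 PM.
So the intermission starts at 3:49 PM.
Doors starts at 3:49 PM − 150 min = 1:19 PM.
The intermission ends at 1:19 PM + 195 min = 4:34 PM.
The encore ends at 4:34 PM − 330 min = 11:04 AM.

11:04 AM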